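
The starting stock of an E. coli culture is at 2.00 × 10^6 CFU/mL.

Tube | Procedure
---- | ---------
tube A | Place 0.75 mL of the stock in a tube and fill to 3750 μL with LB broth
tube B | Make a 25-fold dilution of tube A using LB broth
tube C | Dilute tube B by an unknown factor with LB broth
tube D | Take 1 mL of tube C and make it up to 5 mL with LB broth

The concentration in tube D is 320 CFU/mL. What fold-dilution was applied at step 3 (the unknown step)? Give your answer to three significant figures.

Step 1: 0.75 mL brought to 3750 μL → factor 3.75/0.75 = 5
Step 2: 25-fold → factor 25
Step 3: unknown factor x
Step 4: 1 mL brought to 5 mL → factor 5/1 = 5
Product of known-step factors = 625
Overall factor = 2.00 × 10^6 CFU/mL / (320 CFU/mL) = 6250
x = 6250 / 625 = 10.0

10.0-fold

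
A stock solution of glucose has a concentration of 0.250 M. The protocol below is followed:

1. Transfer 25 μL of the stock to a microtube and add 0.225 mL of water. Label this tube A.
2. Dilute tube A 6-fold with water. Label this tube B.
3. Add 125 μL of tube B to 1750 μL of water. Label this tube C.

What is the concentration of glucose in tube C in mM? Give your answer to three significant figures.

Step 1: 25 μL + 0.225 mL = 250 μL total → factor 250/25 = 10
Step 2: 6-fold → factor 6
Step 3: 125 μL + 1750 μL = 1875 μL total → factor 1875/125 = 15
Overall dilution factor = 10 × 6 × 15 = 900
Final = 0.250 M / 900 = 0.0002778 M = 0.278 mM

0.278 mM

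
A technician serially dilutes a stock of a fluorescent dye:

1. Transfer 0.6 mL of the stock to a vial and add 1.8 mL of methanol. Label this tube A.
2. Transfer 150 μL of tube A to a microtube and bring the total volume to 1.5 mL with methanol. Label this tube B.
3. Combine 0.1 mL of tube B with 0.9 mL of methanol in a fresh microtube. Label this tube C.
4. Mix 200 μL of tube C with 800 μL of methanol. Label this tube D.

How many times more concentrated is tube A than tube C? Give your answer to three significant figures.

Step 1: 0.6 mL + 1.8 mL = 2.4 mL total → factor 2.4/0.6 = 4
Step 2: 150 μL brought to 1.5 mL → factor 1500/150 = 10
Step 3: 0.1 mL + 0.9 mL = 1 mL total → factor 1/0.1 = 10
Dilution factor to tube A = 4; to tube C = 400
[tube A]/[tube C] = (factor to tube C)/(factor to tube A) = 400/4 = 100

100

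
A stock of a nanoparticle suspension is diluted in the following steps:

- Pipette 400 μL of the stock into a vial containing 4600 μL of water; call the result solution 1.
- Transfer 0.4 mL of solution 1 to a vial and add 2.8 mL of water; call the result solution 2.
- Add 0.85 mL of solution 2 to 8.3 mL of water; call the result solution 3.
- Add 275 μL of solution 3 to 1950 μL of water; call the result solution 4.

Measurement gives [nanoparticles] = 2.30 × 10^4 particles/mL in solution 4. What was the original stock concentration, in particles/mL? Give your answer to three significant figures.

2.00 × 10^8 particles/mL

Step 1: 400 μL + 4600 μL = 5000 μL total → factor 5000/400 = 12.5
Step 2: 0.4 mL + 2.8 mL = 3.2 mL total → factor 3.2/0.4 = 8
Step 3: 0.85 mL + 8.3 mL = 9.15 mL total → factor 9.15/0.85 = 10.765
Step 4: 275 μL + 1950 μL = 2225 μL total → factor 2225/275 = 8.0909
Overall dilution factor = 12.5 × 8 × 10.765 × 8.0909 = 8709.6
Stock = 2.30 × 10^4 particles/mL × 8709.6 = 2.00 × 10^8 particles/mL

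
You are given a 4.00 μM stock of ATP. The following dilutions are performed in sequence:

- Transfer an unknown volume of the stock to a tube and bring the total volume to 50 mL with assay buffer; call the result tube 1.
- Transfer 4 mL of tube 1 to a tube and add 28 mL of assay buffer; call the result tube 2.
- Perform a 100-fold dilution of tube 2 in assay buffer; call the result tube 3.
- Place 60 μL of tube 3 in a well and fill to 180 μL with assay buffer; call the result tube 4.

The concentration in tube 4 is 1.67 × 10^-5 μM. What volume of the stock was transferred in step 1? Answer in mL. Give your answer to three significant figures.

Step 1: v brought to 50 mL → factor = 50 mL/v
Step 2: 4 mL + 28 mL = 32 mL total → factor 32/4 = 8
Step 3: 100-fold → factor 100
Step 4: 60 μL brought to 180 μL → factor 180/60 = 3
Product of known-step factors = 2400
Overall factor = 4.00 μM / (1.67 × 10^-5 μM) = 2.3952 × 10^5
Step-1 factor = 2.3952 × 10^5 / 2400 = 99.8
v = 50 mL / 99.8 = 0.501 mL

0.501 mL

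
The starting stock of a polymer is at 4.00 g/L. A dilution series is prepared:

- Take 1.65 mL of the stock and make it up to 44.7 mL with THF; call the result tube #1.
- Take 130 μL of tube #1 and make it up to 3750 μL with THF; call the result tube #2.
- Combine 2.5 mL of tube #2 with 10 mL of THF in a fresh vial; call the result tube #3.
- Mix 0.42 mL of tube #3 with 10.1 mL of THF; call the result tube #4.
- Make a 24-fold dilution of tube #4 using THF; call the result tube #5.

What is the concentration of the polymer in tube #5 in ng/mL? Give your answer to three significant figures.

1.70 ng/mL

Step 1: 1.65 mL brought to 44.7 mL → factor 44.7/1.65 = 27.091
Step 2: 130 μL brought to 3750 μL → factor 3750/130 = 28.846
Step 3: 2.5 mL + 10 mL = 12.5 mL total → factor 12.5/2.5 = 5
Step 4: 0.42 mL + 10.1 mL = 10.52 mL total → factor 10.52/0.42 = 25.048
Step 5: 24-fold → factor 24
Dilution factor through tube #5 = 27.091 × 28.846 × 5 × 25.048 × 24 = 2.3489 × 10^6
[tube #5] = 4.00 g/L / 2.3489 × 10^6 = 1.703 × 10^-6 g/L = 1.70 ng/mL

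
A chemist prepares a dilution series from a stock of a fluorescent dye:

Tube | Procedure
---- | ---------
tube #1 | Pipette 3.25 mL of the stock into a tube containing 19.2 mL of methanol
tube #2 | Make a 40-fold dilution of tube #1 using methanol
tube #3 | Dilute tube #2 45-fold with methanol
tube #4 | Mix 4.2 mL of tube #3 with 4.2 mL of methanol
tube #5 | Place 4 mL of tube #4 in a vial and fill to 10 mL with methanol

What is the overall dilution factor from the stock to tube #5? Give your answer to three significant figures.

6.22 × 10^4

Step 1: 3.25 mL + 19.2 mL = 22.45 mL total → factor 22.45/3.25 = 6.9077
Step 2: 40-fold → factor 40
Step 3: 45-fold → factor 45
Step 4: 4.2 mL + 4.2 mL = 8.4 mL total → factor 8.4/4.2 = 2
Step 5: 4 mL brought to 10 mL → factor 10/4 = 2.5
Overall dilution factor = 6.9077 × 40 × 45 × 2 × 2.5 = 62169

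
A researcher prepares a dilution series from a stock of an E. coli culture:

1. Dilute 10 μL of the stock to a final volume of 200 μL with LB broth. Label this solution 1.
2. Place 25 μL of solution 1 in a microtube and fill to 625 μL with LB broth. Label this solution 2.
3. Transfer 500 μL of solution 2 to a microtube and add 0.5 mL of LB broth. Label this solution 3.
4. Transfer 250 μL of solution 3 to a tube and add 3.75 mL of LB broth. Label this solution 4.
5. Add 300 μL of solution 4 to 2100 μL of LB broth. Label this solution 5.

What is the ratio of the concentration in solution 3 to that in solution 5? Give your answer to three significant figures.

128

Step 1: 10 μL brought to 200 μL → factor 200/10 = 20
Step 2: 25 μL brought to 625 μL → factor 625/25 = 25
Step 3: 500 μL + 0.5 mL = 1000 μL total → factor 1000/500 = 2
Step 4: 250 μL + 3.75 mL = 4000 μL total → factor 4000/250 = 16
Step 5: 300 μL + 2100 μL = 2400 μL total → factor 2400/300 = 8
Dilution factor to solution 3 = 1000; to solution 5 = 1.28 × 10^5
[solution 3]/[solution 5] = (factor to solution 5)/(factor to solution 3) = 1.28 × 10^5/1000 = 128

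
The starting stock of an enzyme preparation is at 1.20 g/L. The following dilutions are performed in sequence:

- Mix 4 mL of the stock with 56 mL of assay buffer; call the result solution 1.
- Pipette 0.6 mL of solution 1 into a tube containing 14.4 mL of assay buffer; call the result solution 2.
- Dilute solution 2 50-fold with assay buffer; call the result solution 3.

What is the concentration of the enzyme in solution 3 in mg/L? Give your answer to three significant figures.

0.0640 mg/L

Step 1: 4 mL + 56 mL = 60 mL total → factor 60/4 = 15
Step 2: 0.6 mL + 14.4 mL = 15 mL total → factor 15/0.6 = 25
Step 3: 50-fold → factor 50
Overall dilution factor = 15 × 25 × 50 = 18750
Final = 1.20 g/L / 18750 = 6.400 × 10^-5 g/L = 0.0640 mg/L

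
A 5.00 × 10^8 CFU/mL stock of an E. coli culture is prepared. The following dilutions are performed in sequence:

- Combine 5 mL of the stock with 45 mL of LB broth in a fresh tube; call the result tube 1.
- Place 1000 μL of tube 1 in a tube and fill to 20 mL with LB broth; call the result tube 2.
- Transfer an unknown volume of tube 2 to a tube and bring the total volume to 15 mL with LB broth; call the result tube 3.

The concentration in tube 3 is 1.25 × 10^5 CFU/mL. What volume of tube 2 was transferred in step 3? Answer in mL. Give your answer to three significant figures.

0.750 mL

Step 1: 5 mL + 45 mL = 50 mL total → factor 50/5 = 10
Step 2: 1000 μL brought to 20 mL → factor 20000/1000 = 20
Step 3: v brought to 15 mL → factor = 15 mL/v
Product of known-step factors = 200
Overall factor = 5.00 × 10^8 CFU/mL / (1.25 × 10^5 CFU/mL) = 4000
Step-3 factor = 4000 / 200 = 20
v = 15 mL / 20 = 0.750 mL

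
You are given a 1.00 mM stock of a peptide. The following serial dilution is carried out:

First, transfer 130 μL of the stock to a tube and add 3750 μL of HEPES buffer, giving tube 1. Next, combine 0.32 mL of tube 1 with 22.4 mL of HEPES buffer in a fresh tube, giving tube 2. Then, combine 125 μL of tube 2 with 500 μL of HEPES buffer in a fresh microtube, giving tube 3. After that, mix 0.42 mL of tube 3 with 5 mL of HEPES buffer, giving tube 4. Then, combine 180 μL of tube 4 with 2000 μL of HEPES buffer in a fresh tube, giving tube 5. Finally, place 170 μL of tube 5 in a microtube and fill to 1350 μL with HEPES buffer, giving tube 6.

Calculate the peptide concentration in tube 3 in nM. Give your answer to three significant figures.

Step 1: 130 μL + 3750 μL = 3880 μL total → factor 3880/130 = 29.846
Step 2: 0.32 mL + 22.4 mL = 22.72 mL total → factor 22.72/0.32 = 71
Step 3: 125 μL + 500 μL = 625 μL total → factor 625/125 = 5
Dilution factor through tube 3 = 29.846 × 71 × 5 = 10595
[tube 3] = 1.00 mM / 10595 = 9.438 × 10^-5 mM = 94.4 nM

94.4 nM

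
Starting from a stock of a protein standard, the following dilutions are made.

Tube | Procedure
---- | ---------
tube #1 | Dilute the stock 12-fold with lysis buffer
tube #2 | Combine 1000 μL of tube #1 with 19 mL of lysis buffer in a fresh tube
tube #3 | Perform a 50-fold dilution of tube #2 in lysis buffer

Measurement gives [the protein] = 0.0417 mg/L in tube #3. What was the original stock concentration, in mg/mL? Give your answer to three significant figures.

Step 1: 12-fold → factor 12
Step 2: 1000 μL + 19 mL = 20000 μL total → factor 20000/1000 = 20
Step 3: 50-fold → factor 50
Overall dilution factor = 12 × 20 × 50 = 12000
Stock = 0.0417 mg/L × 12000 = 500.4 mg/L = 0.500 mg/mL

0.500 mg/mL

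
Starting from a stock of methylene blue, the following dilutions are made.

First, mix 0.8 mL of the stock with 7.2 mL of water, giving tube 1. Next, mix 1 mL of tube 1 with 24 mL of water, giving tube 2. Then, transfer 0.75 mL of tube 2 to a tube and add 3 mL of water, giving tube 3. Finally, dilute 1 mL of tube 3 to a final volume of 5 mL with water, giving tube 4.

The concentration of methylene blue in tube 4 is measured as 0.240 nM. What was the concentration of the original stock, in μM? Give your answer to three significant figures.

Step 1: 0.8 mL + 7.2 mL = 8 mL total → factor 8/0.8 = 10
Step 2: 1 mL + 24 mL = 25 mL total → factor 25/1 = 25
Step 3: 0.75 mL + 3 mL = 3.75 mL total → factor 3.75/0.75 = 5
Step 4: 1 mL brought to 5 mL → factor 5/1 = 5
Overall dilution factor = 10 × 25 × 5 × 5 = 6250
Stock = 0.240 nM × 6250 = 1500 nM = 1.50 μM

1.50 μM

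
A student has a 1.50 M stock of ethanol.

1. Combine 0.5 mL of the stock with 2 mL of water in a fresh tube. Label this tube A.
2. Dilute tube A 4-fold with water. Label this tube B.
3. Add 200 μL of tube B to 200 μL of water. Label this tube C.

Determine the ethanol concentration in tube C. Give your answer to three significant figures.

0.0375 M

Step 1: 0.5 mL + 2 mL = 2.5 mL total → factor 2.5/0.5 = 5
Step 2: 4-fold → factor 4
Step 3: 200 μL + 200 μL = 400 μL total → factor 400/200 = 2
Overall dilution factor = 5 × 4 × 2 = 40
Final = 1.50 M / 40 = 0.0375 M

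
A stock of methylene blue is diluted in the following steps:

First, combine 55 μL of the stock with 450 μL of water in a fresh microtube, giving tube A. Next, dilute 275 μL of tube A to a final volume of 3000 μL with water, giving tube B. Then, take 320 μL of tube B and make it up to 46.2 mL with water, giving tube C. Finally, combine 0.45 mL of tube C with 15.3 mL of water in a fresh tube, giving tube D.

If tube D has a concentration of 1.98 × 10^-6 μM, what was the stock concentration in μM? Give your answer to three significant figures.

Step 1: 55 μL + 450 μL = 505 μL total → factor 505/55 = 9.1818
Step 2: 275 μL brought to 3000 μL → factor 3000/275 = 10.909
Step 3: 320 μL brought to 46.2 mL → factor 46200/320 = 144.38
Step 4: 0.45 mL + 15.3 mL = 15.75 mL total → factor 15.75/0.45 = 35
Overall dilution factor = 9.1818 × 10.909 × 144.38 × 35 = 5.0615 × 10^5
Stock = 1.98 × 10^-6 μM × 5.0615 × 10^5 = 1.00 μM

1.00 μM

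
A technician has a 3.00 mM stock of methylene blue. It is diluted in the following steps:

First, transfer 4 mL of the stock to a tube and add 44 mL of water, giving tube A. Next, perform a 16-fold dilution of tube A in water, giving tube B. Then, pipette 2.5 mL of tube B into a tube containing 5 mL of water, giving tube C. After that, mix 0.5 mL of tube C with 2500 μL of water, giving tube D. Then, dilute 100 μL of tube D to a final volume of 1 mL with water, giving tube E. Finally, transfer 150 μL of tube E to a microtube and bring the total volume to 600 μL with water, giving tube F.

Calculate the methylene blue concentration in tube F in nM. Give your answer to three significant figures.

Step 1: 4 mL + 44 mL = 48 mL total → factor 48/4 = 12
Step 2: 16-fold → factor 16
Step 3: 2.5 mL + 5 mL = 7.5 mL total → factor 7.5/2.5 = 3
Step 4: 0.5 mL + 2500 μL = 3 mL total → factor 3/0.5 = 6
Step 5: 100 μL brought to 1 mL → factor 1000/100 = 10
Step 6: 150 μL brought to 600 μL → factor 600/150 = 4
Dilution factor through tube F = 12 × 16 × 3 × 6 × 10 × 4 = 1.3824 × 10^5
[tube F] = 3.00 mM / 1.3824 × 10^5 = 2.170 × 10^-5 mM = 21.7 nM

21.7 nM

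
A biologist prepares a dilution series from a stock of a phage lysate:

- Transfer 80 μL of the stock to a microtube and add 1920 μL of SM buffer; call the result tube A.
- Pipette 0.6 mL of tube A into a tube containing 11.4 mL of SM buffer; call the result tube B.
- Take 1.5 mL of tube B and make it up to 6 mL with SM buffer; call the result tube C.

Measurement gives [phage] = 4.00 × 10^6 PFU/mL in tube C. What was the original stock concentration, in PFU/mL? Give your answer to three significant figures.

Step 1: 80 μL + 1920 μL = 2000 μL total → factor 2000/80 = 25
Step 2: 0.6 mL + 11.4 mL = 12 mL total → factor 12/0.6 = 20
Step 3: 1.5 mL brought to 6 mL → factor 6/1.5 = 4
Overall dilution factor = 25 × 20 × 4 = 2000
Stock = 4.00 × 10^6 PFU/mL × 2000 = 8.00 × 10^9 PFU/mL

8.00 × 10^9 PFU/mL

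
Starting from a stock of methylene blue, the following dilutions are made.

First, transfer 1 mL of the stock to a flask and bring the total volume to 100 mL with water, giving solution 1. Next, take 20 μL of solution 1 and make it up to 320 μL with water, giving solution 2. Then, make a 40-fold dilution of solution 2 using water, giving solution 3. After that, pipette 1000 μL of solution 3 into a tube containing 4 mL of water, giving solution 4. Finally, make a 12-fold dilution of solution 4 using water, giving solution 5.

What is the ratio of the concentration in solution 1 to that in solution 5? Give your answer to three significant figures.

3.84 × 10^4

Step 1: 1 mL brought to 100 mL → factor 100/1 = 100
Step 2: 20 μL brought to 320 μL → factor 320/20 = 16
Step 3: 40-fold → factor 40
Step 4: 1000 μL + 4 mL = 5000 μL total → factor 5000/1000 = 5
Step 5: 12-fold → factor 12
Dilution factor to solution 1 = 100; to solution 5 = 3.84 × 10^6
[solution 1]/[solution 5] = (factor to solution 5)/(factor to solution 1) = 3.84 × 10^6/100 = 3.84 × 10^4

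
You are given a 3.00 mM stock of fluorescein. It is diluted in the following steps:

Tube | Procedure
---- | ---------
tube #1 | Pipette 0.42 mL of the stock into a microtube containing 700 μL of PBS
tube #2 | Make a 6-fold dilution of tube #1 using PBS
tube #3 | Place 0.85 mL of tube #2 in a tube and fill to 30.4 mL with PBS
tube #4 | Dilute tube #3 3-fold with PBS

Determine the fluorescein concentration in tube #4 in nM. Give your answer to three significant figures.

Step 1: 0.42 mL + 700 μL = 1.12 mL total → factor 1.12/0.42 = 2.6667
Step 2: 6-fold → factor 6
Step 3: 0.85 mL brought to 30.4 mL → factor 30.4/0.85 = 35.765
Step 4: 3-fold → factor 3
Overall dilution factor = 2.6667 × 6 × 35.765 × 3 = 1716.7
Final = 3.00 mM / 1716.7 = 0.001748 mM = 1.75 × 10^3 nM

1.75 × 10^3 nM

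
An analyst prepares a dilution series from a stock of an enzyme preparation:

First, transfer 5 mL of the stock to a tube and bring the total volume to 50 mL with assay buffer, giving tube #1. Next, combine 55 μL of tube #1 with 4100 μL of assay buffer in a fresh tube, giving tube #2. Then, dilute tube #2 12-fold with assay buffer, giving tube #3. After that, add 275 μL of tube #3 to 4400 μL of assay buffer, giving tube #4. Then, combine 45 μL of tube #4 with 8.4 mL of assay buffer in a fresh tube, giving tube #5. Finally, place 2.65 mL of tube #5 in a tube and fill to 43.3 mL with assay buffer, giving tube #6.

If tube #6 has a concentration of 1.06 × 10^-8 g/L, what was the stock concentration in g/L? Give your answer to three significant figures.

Step 1: 5 mL brought to 50 mL → factor 50/5 = 10
Step 2: 55 μL + 4100 μL = 4155 μL total → factor 4155/55 = 75.545
Step 3: 12-fold → factor 12
Step 4: 275 μL + 4400 μL = 4675 μL total → factor 4675/275 = 17
Step 5: 45 μL + 8.4 mL = 8445 μL total → factor 8445/45 = 187.67
Step 6: 2.65 mL brought to 43.3 mL → factor 43.3/2.65 = 16.34
Overall dilution factor = 10 × 75.545 × 12 × 17 × 187.67 × 16.34 = 4.7257 × 10^8
Stock = 1.06 × 10^-8 g/L × 4.7257 × 10^8 = 5.01 g/L

5.01 g/L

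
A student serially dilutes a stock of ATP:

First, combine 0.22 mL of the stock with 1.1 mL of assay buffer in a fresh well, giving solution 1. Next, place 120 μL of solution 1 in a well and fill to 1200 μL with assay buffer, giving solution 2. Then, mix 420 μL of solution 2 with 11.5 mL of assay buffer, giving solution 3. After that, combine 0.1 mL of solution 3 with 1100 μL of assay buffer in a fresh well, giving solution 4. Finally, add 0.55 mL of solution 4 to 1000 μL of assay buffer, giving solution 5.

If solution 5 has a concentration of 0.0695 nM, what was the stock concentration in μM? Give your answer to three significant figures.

4.00 μM

Step 1: 0.22 mL + 1.1 mL = 1.32 mL total → factor 1.32/0.22 = 6
Step 2: 120 μL brought to 1200 μL → factor 1200/120 = 10
Step 3: 420 μL + 11.5 mL = 11920 μL total → factor 11920/420 = 28.381
Step 4: 0.1 mL + 1100 μL = 1.2 mL total → factor 1.2/0.1 = 12
Step 5: 0.55 mL + 1000 μL = 1.55 mL total → factor 1.55/0.55 = 2.8182
Overall dilution factor = 6 × 10 × 28.381 × 12 × 2.8182 = 57588
Stock = 0.0695 nM × 57588 = 4002 nM = 4.00 μM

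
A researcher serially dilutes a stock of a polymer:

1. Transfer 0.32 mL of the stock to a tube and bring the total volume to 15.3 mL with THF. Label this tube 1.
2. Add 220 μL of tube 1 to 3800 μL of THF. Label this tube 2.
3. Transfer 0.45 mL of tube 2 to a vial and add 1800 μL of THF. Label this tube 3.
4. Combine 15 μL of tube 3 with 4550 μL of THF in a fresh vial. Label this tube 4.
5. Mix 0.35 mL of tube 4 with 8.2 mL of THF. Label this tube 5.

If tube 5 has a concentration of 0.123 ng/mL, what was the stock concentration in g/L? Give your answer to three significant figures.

3.99 g/L

Step 1: 0.32 mL brought to 15.3 mL → factor 15.3/0.32 = 47.812
Step 2: 220 μL + 3800 μL = 4020 μL total → factor 4020/220 = 18.273
Step 3: 0.45 mL + 1800 μL = 2.25 mL total → factor 2.25/0.45 = 5
Step 4: 15 μL + 4550 μL = 4565 μL total → factor 4565/15 = 304.33
Step 5: 0.35 mL + 8.2 mL = 8.55 mL total → factor 8.55/0.35 = 24.429
Overall dilution factor = 47.812 × 18.273 × 5 × 304.33 × 24.429 = 3.2476 × 10^7
Stock = 0.123 ng/mL × 3.2476 × 10^7 = 3.995 × 10^6 ng/mL = 3.99 g/L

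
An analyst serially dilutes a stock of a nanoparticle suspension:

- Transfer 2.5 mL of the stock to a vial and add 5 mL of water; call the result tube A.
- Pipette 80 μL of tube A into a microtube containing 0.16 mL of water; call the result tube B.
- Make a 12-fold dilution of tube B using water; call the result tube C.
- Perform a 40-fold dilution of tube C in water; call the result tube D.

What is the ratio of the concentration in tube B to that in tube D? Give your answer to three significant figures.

480

Step 1: 2.5 mL + 5 mL = 7.5 mL total → factor 7.5/2.5 = 3
Step 2: 80 μL + 0.16 mL = 240 μL total → factor 240/80 = 3
Step 3: 12-fold → factor 12
Step 4: 40-fold → factor 40
Dilution factor to tube B = 9; to tube D = 4320
[tube B]/[tube D] = (factor to tube D)/(factor to tube B) = 4320/9 = 480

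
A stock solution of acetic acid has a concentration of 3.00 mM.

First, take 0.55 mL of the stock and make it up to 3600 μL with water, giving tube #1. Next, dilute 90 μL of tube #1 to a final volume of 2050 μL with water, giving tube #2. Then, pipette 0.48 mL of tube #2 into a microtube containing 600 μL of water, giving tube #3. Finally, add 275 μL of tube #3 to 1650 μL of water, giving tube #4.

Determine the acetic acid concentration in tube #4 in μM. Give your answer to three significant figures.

Step 1: 0.55 mL brought to 3600 μL → factor 3.6/0.55 = 6.5455
Step 2: 90 μL brought to 2050 μL → factor 2050/90 = 22.778
Step 3: 0.48 mL + 600 μL = 1.08 mL total → factor 1.08/0.48 = 2.25
Step 4: 275 μL + 1650 μL = 1925 μL total → factor 1925/275 = 7
Overall dilution factor = 6.5455 × 22.778 × 2.25 × 7 = 2348.2
Final = 3.00 mM / 2348.2 = 0.001278 mM = 1.28 μM

1.28 μM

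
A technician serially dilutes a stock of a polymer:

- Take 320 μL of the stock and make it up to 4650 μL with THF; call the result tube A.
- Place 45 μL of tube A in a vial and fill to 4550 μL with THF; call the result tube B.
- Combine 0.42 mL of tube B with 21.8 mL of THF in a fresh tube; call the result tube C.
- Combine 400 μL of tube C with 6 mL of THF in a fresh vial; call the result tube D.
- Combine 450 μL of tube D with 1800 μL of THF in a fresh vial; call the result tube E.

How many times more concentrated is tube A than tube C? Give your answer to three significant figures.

Step 1: 320 μL brought to 4650 μL → factor 4650/320 = 14.531
Step 2: 45 μL brought to 4550 μL → factor 4550/45 = 101.11
Step 3: 0.42 mL + 21.8 mL = 22.22 mL total → factor 22.22/0.42 = 52.905
Dilution factor to tube A = 14.531; to tube C = 77731
[tube A]/[tube C] = (factor to tube C)/(factor to tube A) = 77731/14.531 = 5.35 × 10^3

5.35 × 10^3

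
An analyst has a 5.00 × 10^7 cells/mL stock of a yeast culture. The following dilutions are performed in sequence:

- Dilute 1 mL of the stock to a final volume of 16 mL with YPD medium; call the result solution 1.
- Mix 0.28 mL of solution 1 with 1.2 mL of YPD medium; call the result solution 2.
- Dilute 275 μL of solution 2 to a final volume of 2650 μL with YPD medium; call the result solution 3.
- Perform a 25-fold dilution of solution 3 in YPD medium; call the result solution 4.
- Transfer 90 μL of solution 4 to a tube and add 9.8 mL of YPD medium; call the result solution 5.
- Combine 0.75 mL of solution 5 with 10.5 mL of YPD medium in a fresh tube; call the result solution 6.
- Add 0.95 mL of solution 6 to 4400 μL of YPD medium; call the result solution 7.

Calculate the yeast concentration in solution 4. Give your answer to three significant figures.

2.45 × 10^3 cells/mL

Step 1: 1 mL brought to 16 mL → factor 16/1 = 16
Step 2: 0.28 mL + 1.2 mL = 1.48 mL total → factor 1.48/0.28 = 5.2857
Step 3: 275 μL brought to 2650 μL → factor 2650/275 = 9.6364
Step 4: 25-fold → factor 25
Dilution factor through solution 4 = 16 × 5.2857 × 9.6364 × 25 = 20374
[solution 4] = 5.00 × 10^7 cells/mL / 20374 = 2.45 × 10^3 cells/mL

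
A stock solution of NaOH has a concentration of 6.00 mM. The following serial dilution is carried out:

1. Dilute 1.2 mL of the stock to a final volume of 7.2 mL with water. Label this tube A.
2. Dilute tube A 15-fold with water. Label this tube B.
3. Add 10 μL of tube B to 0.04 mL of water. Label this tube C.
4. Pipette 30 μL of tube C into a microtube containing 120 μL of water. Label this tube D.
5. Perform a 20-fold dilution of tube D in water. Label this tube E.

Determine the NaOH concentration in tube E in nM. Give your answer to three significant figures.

Step 1: 1.2 mL brought to 7.2 mL → factor 7.2/1.2 = 6
Step 2: 15-fold → factor 15
Step 3: 10 μL + 0.04 mL = 50 μL total → factor 50/10 = 5
Step 4: 30 μL + 120 μL = 150 μL total → factor 150/30 = 5
Step 5: 20-fold → factor 20
Overall dilution factor = 6 × 15 × 5 × 5 × 20 = 45000
Final = 6.00 mM / 45000 = 0.0001333 mM = 133 nM

133 nM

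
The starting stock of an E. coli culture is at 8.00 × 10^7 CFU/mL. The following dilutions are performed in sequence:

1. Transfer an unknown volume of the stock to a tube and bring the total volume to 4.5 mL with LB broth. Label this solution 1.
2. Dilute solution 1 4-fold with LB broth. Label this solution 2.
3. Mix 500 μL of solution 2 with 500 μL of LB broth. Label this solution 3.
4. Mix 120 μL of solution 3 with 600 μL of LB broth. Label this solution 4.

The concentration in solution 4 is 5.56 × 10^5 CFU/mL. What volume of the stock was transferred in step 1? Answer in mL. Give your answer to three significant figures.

Step 1: v brought to 4.5 mL → factor = 4.5 mL/v
Step 2: 4-fold → factor 4
Step 3: 500 μL + 500 μL = 1000 μL total → factor 1000/500 = 2
Step 4: 120 μL + 600 μL = 720 μL total → factor 720/120 = 6
Product of known-step factors = 48
Overall factor = 8.00 × 10^7 CFU/mL / (5.56 × 10^5 CFU/mL) = 143.88
Step-1 factor = 143.88 / 48 = 2.9976
v = 4.5 mL / 2.9976 = 1.50 mL

1.50 mL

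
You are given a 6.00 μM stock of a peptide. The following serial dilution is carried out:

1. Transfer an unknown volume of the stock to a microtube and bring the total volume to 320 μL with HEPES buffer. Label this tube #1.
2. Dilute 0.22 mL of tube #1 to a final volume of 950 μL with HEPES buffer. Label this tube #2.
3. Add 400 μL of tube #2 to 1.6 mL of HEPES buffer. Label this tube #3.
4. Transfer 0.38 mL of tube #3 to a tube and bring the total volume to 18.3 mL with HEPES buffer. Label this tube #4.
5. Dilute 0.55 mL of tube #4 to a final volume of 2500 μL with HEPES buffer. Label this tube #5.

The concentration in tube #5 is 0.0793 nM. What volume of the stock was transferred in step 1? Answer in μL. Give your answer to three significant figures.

Step 1: v brought to 320 μL → factor = 320 μL/v
Step 2: 0.22 mL brought to 950 μL → factor 0.95/0.22 = 4.3182
Step 3: 400 μL + 1.6 mL = 2000 μL total → factor 2000/400 = 5
Step 4: 0.38 mL brought to 18.3 mL → factor 18.3/0.38 = 48.158
Step 5: 0.55 mL brought to 2500 μL → factor 2.5/0.55 = 4.5455
Product of known-step factors = 4726.2
Overall factor = 6.00 μM / (0.0793 nM) = 75662
Step-1 factor = 75662 / 4726.2 = 16.009
v = 320 μL / 16.009 = 20.0 μL

20.0 μL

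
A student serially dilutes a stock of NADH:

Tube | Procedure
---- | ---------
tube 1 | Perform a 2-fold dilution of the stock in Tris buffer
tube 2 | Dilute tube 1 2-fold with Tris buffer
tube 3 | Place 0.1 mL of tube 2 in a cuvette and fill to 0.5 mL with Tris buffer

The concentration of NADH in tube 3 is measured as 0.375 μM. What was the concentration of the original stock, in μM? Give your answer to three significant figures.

Step 1: 2-fold → factor 2
Step 2: 2-fold → factor 2
Step 3: 0.1 mL brought to 0.5 mL → factor 0.5/0.1 = 5
Overall dilution factor = 2 × 2 × 5 = 20
Stock = 0.375 μM × 20 = 7.50 μM

7.50 μM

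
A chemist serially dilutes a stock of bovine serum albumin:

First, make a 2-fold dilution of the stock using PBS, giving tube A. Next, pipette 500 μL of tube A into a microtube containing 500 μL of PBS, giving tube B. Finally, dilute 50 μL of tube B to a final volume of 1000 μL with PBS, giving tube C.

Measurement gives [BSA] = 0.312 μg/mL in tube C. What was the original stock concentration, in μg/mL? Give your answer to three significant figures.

Step 1: 2-fold → factor 2
Step 2: 500 μL + 500 μL = 1000 μL total → factor 1000/500 = 2
Step 3: 50 μL brought to 1000 μL → factor 1000/50 = 20
Overall dilution factor = 2 × 2 × 20 = 80
Stock = 0.312 μg/mL × 80 = 25.0 μg/mL

25.0 μg/mL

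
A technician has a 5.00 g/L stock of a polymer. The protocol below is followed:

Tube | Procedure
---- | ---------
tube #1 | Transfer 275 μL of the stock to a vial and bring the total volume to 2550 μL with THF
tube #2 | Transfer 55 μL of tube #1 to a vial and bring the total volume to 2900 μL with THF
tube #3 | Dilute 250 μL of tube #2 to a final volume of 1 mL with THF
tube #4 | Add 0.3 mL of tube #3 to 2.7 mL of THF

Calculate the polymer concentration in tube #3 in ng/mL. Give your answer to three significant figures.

Step 1: 275 μL brought to 2550 μL → factor 2550/275 = 9.2727
Step 2: 55 μL brought to 2900 μL → factor 2900/55 = 52.727
Step 3: 250 μL brought to 1 mL → factor 1000/250 = 4
Dilution factor through tube #3 = 9.2727 × 52.727 × 4 = 1955.7
[tube #3] = 5.00 g/L / 1955.7 = 0.002557 g/L = 2.56 × 10^3 ng/mL

2.56 × 10^3 ng/mL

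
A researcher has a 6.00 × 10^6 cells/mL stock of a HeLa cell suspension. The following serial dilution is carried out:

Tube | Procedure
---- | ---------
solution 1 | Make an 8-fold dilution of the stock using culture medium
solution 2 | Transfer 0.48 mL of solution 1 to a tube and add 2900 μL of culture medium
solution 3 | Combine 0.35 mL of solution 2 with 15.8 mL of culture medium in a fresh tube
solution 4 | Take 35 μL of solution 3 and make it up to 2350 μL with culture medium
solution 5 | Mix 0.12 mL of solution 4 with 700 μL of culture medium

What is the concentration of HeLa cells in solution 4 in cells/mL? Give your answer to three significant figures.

34.4 cells/mL

Step 1: 8-fold → factor 8
Step 2: 0.48 mL + 2900 μL = 3.38 mL total → factor 3.38/0.48 = 7.0417
Step 3: 0.35 mL + 15.8 mL = 16.15 mL total → factor 16.15/0.35 = 46.143
Step 4: 35 μL brought to 2350 μL → factor 2350/35 = 67.143
Dilution factor through solution 4 = 8 × 7.0417 × 46.143 × 67.143 = 1.7453 × 10^5
[solution 4] = 6.00 × 10^6 cells/mL / 1.7453 × 10^5 = 34.4 cells/mL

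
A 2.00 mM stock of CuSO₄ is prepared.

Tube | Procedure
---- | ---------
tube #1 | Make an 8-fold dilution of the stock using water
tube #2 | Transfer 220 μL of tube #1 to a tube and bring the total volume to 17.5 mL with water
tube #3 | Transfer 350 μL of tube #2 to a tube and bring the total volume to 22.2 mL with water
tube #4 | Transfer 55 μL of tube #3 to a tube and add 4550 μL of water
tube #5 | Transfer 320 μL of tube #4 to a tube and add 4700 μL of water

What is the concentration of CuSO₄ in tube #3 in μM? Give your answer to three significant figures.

Step 1: 8-fold → factor 8
Step 2: 220 μL brought to 17.5 mL → factor 17500/220 = 79.545
Step 3: 350 μL brought to 22.2 mL → factor 22200/350 = 63.429
Dilution factor through tube #3 = 8 × 79.545 × 63.429 = 40364
[tube #3] = 2.00 mM / 40364 = 4.955 × 10^-5 mM = 0.0495 μM

0.0495 μM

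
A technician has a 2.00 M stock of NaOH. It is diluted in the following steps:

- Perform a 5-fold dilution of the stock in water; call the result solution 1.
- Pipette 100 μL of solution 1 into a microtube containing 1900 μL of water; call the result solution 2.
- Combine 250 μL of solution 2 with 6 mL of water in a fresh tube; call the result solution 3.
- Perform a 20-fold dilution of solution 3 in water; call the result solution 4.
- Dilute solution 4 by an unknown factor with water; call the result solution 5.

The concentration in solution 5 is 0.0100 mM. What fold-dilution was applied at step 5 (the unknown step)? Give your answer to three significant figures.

4.00-fold

Step 1: 5-fold → factor 5
Step 2: 100 μL + 1900 μL = 2000 μL total → factor 2000/100 = 20
Step 3: 250 μL + 6 mL = 6250 μL total → factor 6250/250 = 25
Step 4: 20-fold → factor 20
Step 5: unknown factor x
Product of known-step factors = 50000
Overall factor = 2.00 M / (0.0100 mM) = 2 × 10^5
x = 2 × 10^5 / 50000 = 4.00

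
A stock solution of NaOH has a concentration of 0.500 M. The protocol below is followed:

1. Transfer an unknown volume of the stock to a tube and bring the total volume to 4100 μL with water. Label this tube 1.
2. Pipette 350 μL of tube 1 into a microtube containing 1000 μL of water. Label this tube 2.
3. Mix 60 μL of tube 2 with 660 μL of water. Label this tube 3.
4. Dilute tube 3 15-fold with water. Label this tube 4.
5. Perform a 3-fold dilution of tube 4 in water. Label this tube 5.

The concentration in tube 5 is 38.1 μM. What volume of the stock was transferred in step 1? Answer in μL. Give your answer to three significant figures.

Step 1: v brought to 4100 μL → factor = 4100 μL/v
Step 2: 350 μL + 1000 μL = 1350 μL total → factor 1350/350 = 3.8571
Step 3: 60 μL + 660 μL = 720 μL total → factor 720/60 = 12
Step 4: 15-fold → factor 15
Step 5: 3-fold → factor 3
Product of known-step factors = 2082.9
Overall factor = 0.500 M / (38.1 μM) = 13123
Step-1 factor = 13123 / 2082.9 = 6.3007
v = 4100 μL / 6.3007 = 651 μL

651 μL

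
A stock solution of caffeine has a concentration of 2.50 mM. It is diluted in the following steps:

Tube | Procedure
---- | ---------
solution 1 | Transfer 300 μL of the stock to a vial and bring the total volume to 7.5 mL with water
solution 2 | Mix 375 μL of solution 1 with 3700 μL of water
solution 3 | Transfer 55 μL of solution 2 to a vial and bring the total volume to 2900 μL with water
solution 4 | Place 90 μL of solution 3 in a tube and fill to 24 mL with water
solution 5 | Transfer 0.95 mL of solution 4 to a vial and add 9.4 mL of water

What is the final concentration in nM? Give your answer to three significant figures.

Step 1: 300 μL brought to 7.5 mL → factor 7500/300 = 25
Step 2: 375 μL + 3700 μL = 4075 μL total → factor 4075/375 = 10.867
Step 3: 55 μL brought to 2900 μL → factor 2900/55 = 52.727
Step 4: 90 μL brought to 24 mL → factor 24000/90 = 266.67
Step 5: 0.95 mL + 9.4 mL = 10.35 mL total → factor 10.35/0.95 = 10.895
Overall dilution factor = 25 × 10.867 × 52.727 × 266.67 × 10.895 = 4.1616 × 10^7
Final = 2.50 mM / 4.1616 × 10^7 = 6.007 × 10^-8 mM = 0.0601 nM

0.0601 nM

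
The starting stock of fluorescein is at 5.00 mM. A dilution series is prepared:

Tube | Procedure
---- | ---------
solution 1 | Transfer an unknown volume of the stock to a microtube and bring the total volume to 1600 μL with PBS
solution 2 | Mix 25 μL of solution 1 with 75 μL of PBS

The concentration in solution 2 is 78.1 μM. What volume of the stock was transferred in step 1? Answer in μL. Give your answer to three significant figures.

Step 1: v brought to 1600 μL → factor = 1600 μL/v
Step 2: 25 μL + 75 μL = 100 μL total → factor 100/25 = 4
Product of known-step factors = 4
Overall factor = 5.00 mM / (78.1 μM) = 64.02
Step-1 factor = 64.02 / 4 = 16.005
v = 1600 μL / 16.005 = 100 μL

100 μL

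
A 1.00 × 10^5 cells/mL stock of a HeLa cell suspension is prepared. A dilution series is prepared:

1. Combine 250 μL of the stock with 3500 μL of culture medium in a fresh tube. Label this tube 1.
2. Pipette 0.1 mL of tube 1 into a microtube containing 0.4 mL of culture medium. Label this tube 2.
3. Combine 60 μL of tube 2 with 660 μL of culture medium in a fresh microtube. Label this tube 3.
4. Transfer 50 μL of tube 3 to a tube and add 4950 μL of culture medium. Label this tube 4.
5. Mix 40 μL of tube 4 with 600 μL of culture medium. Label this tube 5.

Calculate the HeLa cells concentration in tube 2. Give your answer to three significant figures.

1.33 × 10^3 cells/mL

Step 1: 250 μL + 3500 μL = 3750 μL total → factor 3750/250 = 15
Step 2: 0.1 mL + 0.4 mL = 0.5 mL total → factor 0.5/0.1 = 5
Dilution factor through tube 2 = 15 × 5 = 75
[tube 2] = 1.00 × 10^5 cells/mL / 75 = 1.33 × 10^3 cells/mL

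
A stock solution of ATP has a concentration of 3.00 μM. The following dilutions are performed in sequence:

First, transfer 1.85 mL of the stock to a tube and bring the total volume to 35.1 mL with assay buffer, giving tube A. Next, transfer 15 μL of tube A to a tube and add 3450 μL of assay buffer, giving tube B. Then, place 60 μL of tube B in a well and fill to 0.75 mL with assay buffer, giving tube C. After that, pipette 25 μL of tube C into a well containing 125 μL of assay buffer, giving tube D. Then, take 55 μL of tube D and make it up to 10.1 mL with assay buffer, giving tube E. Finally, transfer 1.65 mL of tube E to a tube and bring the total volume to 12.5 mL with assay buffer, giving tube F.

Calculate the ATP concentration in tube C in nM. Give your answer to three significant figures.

0.0548 nM

Step 1: 1.85 mL brought to 35.1 mL → factor 35.1/1.85 = 18.973
Step 2: 15 μL + 3450 μL = 3465 μL total → factor 3465/15 = 231
Step 3: 60 μL brought to 0.75 mL → factor 750/60 = 12.5
Dilution factor through tube C = 18.973 × 231 × 12.5 = 54784
[tube C] = 3.00 μM / 54784 = 5.476 × 10^-5 μM = 0.0548 nM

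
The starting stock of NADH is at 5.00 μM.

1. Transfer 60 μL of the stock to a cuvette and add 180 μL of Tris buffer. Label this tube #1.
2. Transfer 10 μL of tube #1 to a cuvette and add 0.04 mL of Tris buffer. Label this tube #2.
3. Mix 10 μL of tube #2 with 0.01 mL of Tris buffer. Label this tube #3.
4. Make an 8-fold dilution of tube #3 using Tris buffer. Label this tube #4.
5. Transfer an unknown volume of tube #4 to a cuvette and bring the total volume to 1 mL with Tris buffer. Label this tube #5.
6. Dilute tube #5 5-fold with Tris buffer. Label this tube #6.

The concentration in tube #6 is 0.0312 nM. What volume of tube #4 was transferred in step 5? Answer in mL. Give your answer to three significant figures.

Step 1: 60 μL + 180 μL = 240 μL total → factor 240/60 = 4
Step 2: 10 μL + 0.04 mL = 50 μL total → factor 50/10 = 5
Step 3: 10 μL + 0.01 mL = 20 μL total → factor 20/10 = 2
Step 4: 8-fold → factor 8
Step 5: v brought to 1 mL → factor = 1 mL/v
Step 6: 5-fold → factor 5
Product of known-step factors = 1600
Overall factor = 5.00 μM / (0.0312 nM) = 1.6026 × 10^5
Step-5 factor = 1.6026 × 10^5 / 1600 = 100.16
v = 1 mL / 100.16 = 0.00998 mL

0.00998 mL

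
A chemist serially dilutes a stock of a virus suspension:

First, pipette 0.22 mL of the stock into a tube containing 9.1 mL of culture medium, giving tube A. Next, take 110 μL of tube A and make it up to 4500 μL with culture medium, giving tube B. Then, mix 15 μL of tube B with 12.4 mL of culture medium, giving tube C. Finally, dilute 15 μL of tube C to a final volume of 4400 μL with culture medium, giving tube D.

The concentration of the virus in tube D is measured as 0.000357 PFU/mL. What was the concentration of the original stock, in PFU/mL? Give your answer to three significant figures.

Step 1: 0.22 mL + 9.1 mL = 9.32 mL total → factor 9.32/0.22 = 42.364
Step 2: 110 μL brought to 4500 μL → factor 4500/110 = 40.909
Step 3: 15 μL + 12.4 mL = 12415 μL total → factor 12415/15 = 827.67
Step 4: 15 μL brought to 4400 μL → factor 4400/15 = 293.33
Overall dilution factor = 42.364 × 40.909 × 827.67 × 293.33 = 4.2076 × 10^8
Stock = 0.000357 PFU/mL × 4.2076 × 10^8 = 1.50 × 10^5 PFU/mL

1.50 × 10^5 PFU/mL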